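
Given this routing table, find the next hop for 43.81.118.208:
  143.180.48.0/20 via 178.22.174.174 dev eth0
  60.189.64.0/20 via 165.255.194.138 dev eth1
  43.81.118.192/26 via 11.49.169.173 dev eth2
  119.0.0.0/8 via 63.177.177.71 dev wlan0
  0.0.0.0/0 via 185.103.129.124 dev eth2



Longest prefix match for 43.81.118.208:
  /20 143.180.48.0: no
  /20 60.189.64.0: no
  /26 43.81.118.192: MATCH
  /8 119.0.0.0: no
  /0 0.0.0.0: MATCH
Selected: next-hop 11.49.169.173 via eth2 (matched /26)


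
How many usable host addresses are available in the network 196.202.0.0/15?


Host bits = 32 - 15 = 17
Total addresses = 2^17 = 131072
Usable = total - 2 (network and broadcast)
Usable hosts: 131070


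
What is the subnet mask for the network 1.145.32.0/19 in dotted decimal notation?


/19 means 19 network bits, 13 host bits
Binary: 11111111111111111110000000000000
Mask: 255.255.224.0


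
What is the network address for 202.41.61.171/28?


IP:   11001010.00101001.00111101.10101011
Mask: 11111111.11111111.11111111.11110000
AND operation:
Net:  11001010.00101001.00111101.10100000
Network: 202.41.61.160/28


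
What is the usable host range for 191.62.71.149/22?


Network: 191.62.68.0
Broadcast: 191.62.71.255
First usable = network + 1
Last usable = broadcast - 1
Range: 191.62.68.1 to 191.62.71.254


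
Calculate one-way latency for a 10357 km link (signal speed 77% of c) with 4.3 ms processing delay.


Speed = 0.77 * 3e5 km/s = 231000 km/s
Propagation delay = 10357 / 231000 = 0.0448 s = 44.8355 ms
Processing delay = 4.3 ms
Total one-way latency = 49.1355 ms


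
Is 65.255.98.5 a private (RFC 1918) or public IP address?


RFC 1918 private ranges:
  10.0.0.0/8 (10.0.0.0 - 10.255.255.255)
  172.16.0.0/12 (172.16.0.0 - 172.31.255.255)
  192.168.0.0/16 (192.168.0.0 - 192.168.255.255)
Public (not in any RFC 1918 range)


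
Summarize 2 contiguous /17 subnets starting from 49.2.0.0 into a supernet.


Original prefix: /17
Number of subnets: 2 = 2^1
New prefix = 17 - 1 = 16
Supernet: 49.2.0.0/16


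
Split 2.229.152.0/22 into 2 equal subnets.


New prefix = 22 + 1 = 23
Each subnet has 512 addresses
  2.229.152.0/23
  2.229.154.0/23
Subnets: 2.229.152.0/23, 2.229.154.0/23


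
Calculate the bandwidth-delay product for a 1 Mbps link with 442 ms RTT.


BDP = bandwidth * RTT
= 1 Mbps * 442 ms
= 1 * 1e6 * 442 / 1000 bits
= 442000 bits
= 55250 bytes
= 53.9551 KB
BDP = 442000 bits (55250 bytes)


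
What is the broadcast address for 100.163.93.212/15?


Network: 100.162.0.0/15
Host bits = 17
Set all host bits to 1:
Broadcast: 100.163.255.255


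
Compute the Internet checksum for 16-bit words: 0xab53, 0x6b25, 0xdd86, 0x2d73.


Sum all words (with carry folding):
+ 0xab53 = 0xab53
+ 0x6b25 = 0x1679
+ 0xdd86 = 0xf3ff
+ 0x2d73 = 0x2173
One's complement: ~0x2173
Checksum = 0xde8c


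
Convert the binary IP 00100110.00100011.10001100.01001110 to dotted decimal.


00100110 = 38
00100011 = 35
10001100 = 140
01001110 = 78
IP: 38.35.140.78


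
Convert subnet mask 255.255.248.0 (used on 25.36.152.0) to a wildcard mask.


Subnet mask: 255.255.248.0
Wildcard = 255.255.255.255 - subnet mask
255 - 255 = 0
255 - 255 = 0
255 - 248 = 7
255 - 0 = 255
Wildcard: 0.0.7.255


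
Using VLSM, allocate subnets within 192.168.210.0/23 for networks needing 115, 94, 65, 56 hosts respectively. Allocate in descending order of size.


115 hosts -> /25 (126 usable): 192.168.210.0/25
94 hosts -> /25 (126 usable): 192.168.210.128/25
65 hosts -> /25 (126 usable): 192.168.211.0/25
56 hosts -> /26 (62 usable): 192.168.211.128/26
Allocation: 192.168.210.0/25 (115 hosts, 126 usable); 192.168.210.128/25 (94 hosts, 126 usable); 192.168.211.0/25 (65 hosts, 126 usable); 192.168.211.128/26 (56 hosts, 62 usable)


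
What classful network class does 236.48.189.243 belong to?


First octet: 236
Binary: 11101100
1110xxxx -> Class D (224-239)
Class D (multicast), default mask N/A


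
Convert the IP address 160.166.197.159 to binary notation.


160 = 10100000
166 = 10100110
197 = 11000101
159 = 10011111
Binary: 10100000.10100110.11000101.10011111


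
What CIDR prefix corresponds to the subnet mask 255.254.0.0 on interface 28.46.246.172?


Binary: 11111111.11111110.00000000.00000000
Count leading 1s
Prefix: /15


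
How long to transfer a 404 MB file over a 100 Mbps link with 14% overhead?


Effective throughput = 100 * (1 - 14/100) = 86 Mbps
File size in Mb = 404 * 8 = 3232 Mb
Time = 3232 / 86
Time = 37.5814 seconds


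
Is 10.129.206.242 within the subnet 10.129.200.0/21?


Subnet network: 10.129.200.0
Test IP AND mask: 10.129.200.0
Yes, 10.129.206.242 is in 10.129.200.0/21


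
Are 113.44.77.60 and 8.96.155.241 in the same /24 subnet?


Mask: 255.255.255.0
113.44.77.60 AND mask = 113.44.77.0
8.96.155.241 AND mask = 8.96.155.0
No, different subnets (113.44.77.0 vs 8.96.155.0)


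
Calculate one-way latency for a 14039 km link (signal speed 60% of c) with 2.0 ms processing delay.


Speed = 0.6 * 3e5 km/s = 180000 km/s
Propagation delay = 14039 / 180000 = 0.078 s = 77.9944 ms
Processing delay = 2.0 ms
Total one-way latency = 79.9944 ms


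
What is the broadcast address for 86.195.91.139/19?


Network: 86.195.64.0/19
Host bits = 13
Set all host bits to 1:
Broadcast: 86.195.95.255


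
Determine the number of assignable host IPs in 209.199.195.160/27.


Host bits = 32 - 27 = 5
Total addresses = 2^5 = 32
Usable = total - 2 (network and broadcast)
Usable hosts: 30


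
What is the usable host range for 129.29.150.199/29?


Network: 129.29.150.192
Broadcast: 129.29.150.199
First usable = network + 1
Last usable = broadcast - 1
Range: 129.29.150.193 to 129.29.150.198


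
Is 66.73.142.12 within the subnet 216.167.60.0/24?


Subnet network: 216.167.60.0
Test IP AND mask: 66.73.142.0
No, 66.73.142.12 is not in 216.167.60.0/24


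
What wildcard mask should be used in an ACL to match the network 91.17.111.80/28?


Subnet mask: 255.255.255.240
Wildcard = 255.255.255.255 - subnet mask
255 - 255 = 0
255 - 255 = 0
255 - 255 = 0
255 - 240 = 15
Wildcard: 0.0.0.15


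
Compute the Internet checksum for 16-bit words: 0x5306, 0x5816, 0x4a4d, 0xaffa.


Sum all words (with carry folding):
+ 0x5306 = 0x5306
+ 0x5816 = 0xab1c
+ 0x4a4d = 0xf569
+ 0xaffa = 0xa564
One's complement: ~0xa564
Checksum = 0x5a9b


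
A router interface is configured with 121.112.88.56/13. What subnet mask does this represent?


/13 means 13 network bits, 19 host bits
Binary: 11111111111110000000000000000000
Mask: 255.248.0.0


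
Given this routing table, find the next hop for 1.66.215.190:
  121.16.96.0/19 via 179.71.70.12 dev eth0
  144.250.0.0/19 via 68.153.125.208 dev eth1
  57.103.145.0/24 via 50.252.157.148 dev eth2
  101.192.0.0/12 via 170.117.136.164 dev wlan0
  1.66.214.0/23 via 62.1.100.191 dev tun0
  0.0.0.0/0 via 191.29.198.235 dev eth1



Longest prefix match for 1.66.215.190:
  /19 121.16.96.0: no
  /19 144.250.0.0: no
  /24 57.103.145.0: no
  /12 101.192.0.0: no
  /23 1.66.214.0: MATCH
  /0 0.0.0.0: MATCH
Selected: next-hop 62.1.100.191 via tun0 (matched /23)


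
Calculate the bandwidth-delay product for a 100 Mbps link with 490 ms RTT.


BDP = bandwidth * RTT
= 100 Mbps * 490 ms
= 100 * 1e6 * 490 / 1000 bits
= 49000000 bits
= 6125000 bytes
= 5981.4453 KB
BDP = 49000000 bits (6125000 bytes)


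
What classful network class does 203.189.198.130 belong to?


First octet: 203
Binary: 11001011
110xxxxx -> Class C (192-223)
Class C, default mask 255.255.255.0 (/24)


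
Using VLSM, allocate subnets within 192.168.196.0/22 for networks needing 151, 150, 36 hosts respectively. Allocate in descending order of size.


151 hosts -> /24 (254 usable): 192.168.196.0/24
150 hosts -> /24 (254 usable): 192.168.197.0/24
36 hosts -> /26 (62 usable): 192.168.198.0/26
Allocation: 192.168.196.0/24 (151 hosts, 254 usable); 192.168.197.0/24 (150 hosts, 254 usable); 192.168.198.0/26 (36 hosts, 62 usable)


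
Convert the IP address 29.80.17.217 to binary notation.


29 = 00011101
80 = 01010000
17 = 00010001
217 = 11011001
Binary: 00011101.01010000.00010001.11011001


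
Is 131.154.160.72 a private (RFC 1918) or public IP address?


RFC 1918 private ranges:
  10.0.0.0/8 (10.0.0.0 - 10.255.255.255)
  172.16.0.0/12 (172.16.0.0 - 172.31.255.255)
  192.168.0.0/16 (192.168.0.0 - 192.168.255.255)
Public (not in any RFC 1918 range)


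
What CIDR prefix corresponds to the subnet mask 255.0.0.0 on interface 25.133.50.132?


Binary: 11111111.00000000.00000000.00000000
Count leading 1s
Prefix: /8


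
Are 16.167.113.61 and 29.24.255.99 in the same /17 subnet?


Mask: 255.255.128.0
16.167.113.61 AND mask = 16.167.0.0
29.24.255.99 AND mask = 29.24.128.0
No, different subnets (16.167.0.0 vs 29.24.128.0)


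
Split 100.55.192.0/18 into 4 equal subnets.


New prefix = 18 + 2 = 20
Each subnet has 4096 addresses
  100.55.192.0/20
  100.55.208.0/20
  100.55.224.0/20
  100.55.240.0/20
Subnets: 100.55.192.0/20, 100.55.208.0/20, 100.55.224.0/20, 100.55.240.0/20


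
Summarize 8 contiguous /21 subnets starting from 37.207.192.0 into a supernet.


Original prefix: /21
Number of subnets: 8 = 2^3
New prefix = 21 - 3 = 18
Supernet: 37.207.192.0/18


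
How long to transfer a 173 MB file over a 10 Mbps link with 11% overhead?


Effective throughput = 10 * (1 - 11/100) = 8.9 Mbps
File size in Mb = 173 * 8 = 1384 Mb
Time = 1384 / 8.9
Time = 155.5056 seconds


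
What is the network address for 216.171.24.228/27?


IP:   11011000.10101011.00011000.11100100
Mask: 11111111.11111111.11111111.11100000
AND operation:
Net:  11011000.10101011.00011000.11100000
Network: 216.171.24.224/27


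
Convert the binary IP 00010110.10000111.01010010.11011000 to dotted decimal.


00010110 = 22
10000111 = 135
01010010 = 82
11011000 = 216
IP: 22.135.82.216


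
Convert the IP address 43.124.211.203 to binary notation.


43 = 00101011
124 = 01111100
211 = 11010011
203 = 11001011
Binary: 00101011.01111100.11010011.11001011


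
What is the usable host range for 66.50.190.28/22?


Network: 66.50.188.0
Broadcast: 66.50.191.255
First usable = network + 1
Last usable = broadcast - 1
Range: 66.50.188.1 to 66.50.191.254


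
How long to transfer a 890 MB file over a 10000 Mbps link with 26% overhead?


Effective throughput = 10000 * (1 - 26/100) = 7400 Mbps
File size in Mb = 890 * 8 = 7120 Mb
Time = 7120 / 7400
Time = 0.9622 seconds


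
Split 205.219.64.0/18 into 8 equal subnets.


New prefix = 18 + 3 = 21
Each subnet has 2048 addresses
  205.219.64.0/21
  205.219.72.0/21
  205.219.80.0/21
  205.219.88.0/21
  205.219.96.0/21
  205.219.104.0/21
  205.219.112.0/21
  205.219.120.0/21
Subnets: 205.219.64.0/21, 205.219.72.0/21, 205.219.80.0/21, 205.219.88.0/21, 205.219.96.0/21, 205.219.104.0/21, 205.219.112.0/21, 205.219.120.0/21


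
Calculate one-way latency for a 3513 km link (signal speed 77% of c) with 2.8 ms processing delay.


Speed = 0.77 * 3e5 km/s = 231000 km/s
Propagation delay = 3513 / 231000 = 0.0152 s = 15.2078 ms
Processing delay = 2.8 ms
Total one-way latency = 18.0078 ms


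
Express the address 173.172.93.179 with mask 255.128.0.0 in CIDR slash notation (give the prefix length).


Binary: 11111111.10000000.00000000.00000000
Count leading 1s
Prefix: /9


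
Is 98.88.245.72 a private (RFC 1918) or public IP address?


RFC 1918 private ranges:
  10.0.0.0/8 (10.0.0.0 - 10.255.255.255)
  172.16.0.0/12 (172.16.0.0 - 172.31.255.255)
  192.168.0.0/16 (192.168.0.0 - 192.168.255.255)
Public (not in any RFC 1918 range)


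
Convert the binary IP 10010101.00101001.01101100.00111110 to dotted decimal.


10010101 = 149
00101001 = 41
01101100 = 108
00111110 = 62
IP: 149.41.108.62


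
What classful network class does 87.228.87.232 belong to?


First octet: 87
Binary: 01010111
0xxxxxxx -> Class A (1-126)
Class A, default mask 255.0.0.0 (/8)


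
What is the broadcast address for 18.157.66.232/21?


Network: 18.157.64.0/21
Host bits = 11
Set all host bits to 1:
Broadcast: 18.157.71.255


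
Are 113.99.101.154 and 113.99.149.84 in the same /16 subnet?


Mask: 255.255.0.0
113.99.101.154 AND mask = 113.99.0.0
113.99.149.84 AND mask = 113.99.0.0
Yes, same subnet (113.99.0.0)


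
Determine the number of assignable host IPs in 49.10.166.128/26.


Host bits = 32 - 26 = 6
Total addresses = 2^6 = 64
Usable = total - 2 (network and broadcast)
Usable hosts: 62


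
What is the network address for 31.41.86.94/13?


IP:   00011111.00101001.01010110.01011110
Mask: 11111111.11111000.00000000.00000000
AND operation:
Net:  00011111.00101000.00000000.00000000
Network: 31.40.0.0/13


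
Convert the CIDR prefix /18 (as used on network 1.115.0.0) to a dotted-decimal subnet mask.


/18 means 18 network bits, 14 host bits
Binary: 11111111111111111100000000000000
Mask: 255.255.192.0


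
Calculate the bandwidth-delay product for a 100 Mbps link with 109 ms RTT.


BDP = bandwidth * RTT
= 100 Mbps * 109 ms
= 100 * 1e6 * 109 / 1000 bits
= 10900000 bits
= 1362500 bytes
= 1330.5664 KB
BDP = 10900000 bits (1362500 bytes)


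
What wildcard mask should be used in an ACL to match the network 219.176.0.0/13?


Subnet mask: 255.248.0.0
Wildcard = 255.255.255.255 - subnet mask
255 - 255 = 0
255 - 248 = 7
255 - 0 = 255
255 - 0 = 255
Wildcard: 0.7.255.255


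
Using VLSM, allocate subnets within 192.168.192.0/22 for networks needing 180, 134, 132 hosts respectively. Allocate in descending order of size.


180 hosts -> /24 (254 usable): 192.168.192.0/24
134 hosts -> /24 (254 usable): 192.168.193.0/24
132 hosts -> /24 (254 usable): 192.168.194.0/24
Allocation: 192.168.192.0/24 (180 hosts, 254 usable); 192.168.193.0/24 (134 hosts, 254 usable); 192.168.194.0/24 (132 hosts, 254 usable)


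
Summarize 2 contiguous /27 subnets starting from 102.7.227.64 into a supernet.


Original prefix: /27
Number of subnets: 2 = 2^1
New prefix = 27 - 1 = 26
Supernet: 102.7.227.64/26


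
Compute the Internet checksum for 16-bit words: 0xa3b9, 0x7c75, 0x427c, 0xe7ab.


Sum all words (with carry folding):
+ 0xa3b9 = 0xa3b9
+ 0x7c75 = 0x202f
+ 0x427c = 0x62ab
+ 0xe7ab = 0x4a57
One's complement: ~0x4a57
Checksum = 0xb5a8


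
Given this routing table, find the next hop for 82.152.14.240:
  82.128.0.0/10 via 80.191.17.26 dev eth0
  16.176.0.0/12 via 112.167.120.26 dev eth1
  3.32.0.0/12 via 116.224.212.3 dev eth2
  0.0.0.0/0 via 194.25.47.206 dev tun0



Longest prefix match for 82.152.14.240:
  /10 82.128.0.0: MATCH
  /12 16.176.0.0: no
  /12 3.32.0.0: no
  /0 0.0.0.0: MATCH
Selected: next-hop 80.191.17.26 via eth0 (matched /10)


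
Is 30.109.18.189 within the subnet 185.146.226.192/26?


Subnet network: 185.146.226.192
Test IP AND mask: 30.109.18.128
No, 30.109.18.189 is not in 185.146.226.192/26


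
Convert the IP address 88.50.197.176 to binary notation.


88 = 01011000
50 = 00110010
197 = 11000101
176 = 10110000
Binary: 01011000.00110010.11000101.10110000


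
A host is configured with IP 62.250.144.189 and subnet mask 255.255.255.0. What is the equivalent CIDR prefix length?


Binary: 11111111.11111111.11111111.00000000
Count leading 1s
Prefix: /24


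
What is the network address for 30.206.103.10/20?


IP:   00011110.11001110.01100111.00001010
Mask: 11111111.11111111.11110000.00000000
AND operation:
Net:  00011110.11001110.01100000.00000000
Network: 30.206.96.0/20


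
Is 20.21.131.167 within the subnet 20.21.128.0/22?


Subnet network: 20.21.128.0
Test IP AND mask: 20.21.128.0
Yes, 20.21.131.167 is in 20.21.128.0/22


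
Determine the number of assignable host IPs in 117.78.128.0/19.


Host bits = 32 - 19 = 13
Total addresses = 2^13 = 8192
Usable = total - 2 (network and broadcast)
Usable hosts: 8190


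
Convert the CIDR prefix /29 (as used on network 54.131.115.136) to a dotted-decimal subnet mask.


/29 means 29 network bits, 3 host bits
Binary: 11111111111111111111111111111000
Mask: 255.255.255.248


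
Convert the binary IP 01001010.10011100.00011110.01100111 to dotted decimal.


01001010 = 74
10011100 = 156
00011110 = 30
01100111 = 103
IP: 74.156.30.103


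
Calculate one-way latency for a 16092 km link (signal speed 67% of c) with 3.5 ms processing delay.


Speed = 0.67 * 3e5 km/s = 201000 km/s
Propagation delay = 16092 / 201000 = 0.0801 s = 80.0597 ms
Processing delay = 3.5 ms
Total one-way latency = 83.5597 ms


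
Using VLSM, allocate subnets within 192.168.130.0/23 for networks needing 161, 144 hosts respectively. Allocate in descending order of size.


161 hosts -> /24 (254 usable): 192.168.130.0/24
144 hosts -> /24 (254 usable): 192.168.131.0/24
Allocation: 192.168.130.0/24 (161 hosts, 254 usable); 192.168.131.0/24 (144 hosts, 254 usable)


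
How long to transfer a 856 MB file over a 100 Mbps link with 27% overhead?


Effective throughput = 100 * (1 - 27/100) = 73 Mbps
File size in Mb = 856 * 8 = 6848 Mb
Time = 6848 / 73
Time = 93.8082 seconds


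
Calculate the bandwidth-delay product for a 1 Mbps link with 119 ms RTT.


BDP = bandwidth * RTT
= 1 Mbps * 119 ms
= 1 * 1e6 * 119 / 1000 bits
= 119000 bits
= 14875 bytes
= 14.5264 KB
BDP = 119000 bits (14875 bytes)


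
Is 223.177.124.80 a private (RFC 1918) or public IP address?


RFC 1918 private ranges:
  10.0.0.0/8 (10.0.0.0 - 10.255.255.255)
  172.16.0.0/12 (172.16.0.0 - 172.31.255.255)
  192.168.0.0/16 (192.168.0.0 - 192.168.255.255)
Public (not in any RFC 1918 range)


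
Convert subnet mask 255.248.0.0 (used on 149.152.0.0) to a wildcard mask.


Subnet mask: 255.248.0.0
Wildcard = 255.255.255.255 - subnet mask
255 - 255 = 0
255 - 248 = 7
255 - 0 = 255
255 - 0 = 255
Wildcard: 0.7.255.255


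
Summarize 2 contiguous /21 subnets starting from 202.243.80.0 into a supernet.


Original prefix: /21
Number of subnets: 2 = 2^1
New prefix = 21 - 1 = 20
Supernet: 202.243.80.0/20


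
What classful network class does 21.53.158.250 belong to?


First octet: 21
Binary: 00010101
0xxxxxxx -> Class A (1-126)
Class A, default mask 255.0.0.0 (/8)


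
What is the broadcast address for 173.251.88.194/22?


Network: 173.251.88.0/22
Host bits = 10
Set all host bits to 1:
Broadcast: 173.251.91.255


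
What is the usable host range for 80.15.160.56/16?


Network: 80.15.0.0
Broadcast: 80.15.255.255
First usable = network + 1
Last usable = broadcast - 1
Range: 80.15.0.1 to 80.15.255.254


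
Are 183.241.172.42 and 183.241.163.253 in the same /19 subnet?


Mask: 255.255.224.0
183.241.172.42 AND mask = 183.241.160.0
183.241.163.253 AND mask = 183.241.160.0
Yes, same subnet (183.241.160.0)


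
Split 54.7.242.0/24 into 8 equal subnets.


New prefix = 24 + 3 = 27
Each subnet has 32 addresses
  54.7.242.0/27
  54.7.242.32/27
  54.7.242.64/27
  54.7.242.96/27
  54.7.242.128/27
  54.7.242.160/27
  54.7.242.192/27
  54.7.242.224/27
Subnets: 54.7.242.0/27, 54.7.242.32/27, 54.7.242.64/27, 54.7.242.96/27, 54.7.242.128/27, 54.7.242.160/27, 54.7.242.192/27, 54.7.242.224/27


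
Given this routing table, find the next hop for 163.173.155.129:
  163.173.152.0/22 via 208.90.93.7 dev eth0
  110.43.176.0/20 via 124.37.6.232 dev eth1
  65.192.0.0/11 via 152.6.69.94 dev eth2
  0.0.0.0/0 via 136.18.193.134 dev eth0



Longest prefix match for 163.173.155.129:
  /22 163.173.152.0: MATCH
  /20 110.43.176.0: no
  /11 65.192.0.0: no
  /0 0.0.0.0: MATCH
Selected: next-hop 208.90.93.7 via eth0 (matched /22)


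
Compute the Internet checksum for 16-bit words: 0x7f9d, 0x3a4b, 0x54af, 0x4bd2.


Sum all words (with carry folding):
+ 0x7f9d = 0x7f9d
+ 0x3a4b = 0xb9e8
+ 0x54af = 0x0e98
+ 0x4bd2 = 0x5a6a
One's complement: ~0x5a6a
Checksum = 0xa595


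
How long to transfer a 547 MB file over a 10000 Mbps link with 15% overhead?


Effective throughput = 10000 * (1 - 15/100) = 8500 Mbps
File size in Mb = 547 * 8 = 4376 Mb
Time = 4376 / 8500
Time = 0.5148 seconds


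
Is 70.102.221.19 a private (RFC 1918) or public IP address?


RFC 1918 private ranges:
  10.0.0.0/8 (10.0.0.0 - 10.255.255.255)
  172.16.0.0/12 (172.16.0.0 - 172.31.255.255)
  192.168.0.0/16 (192.168.0.0 - 192.168.255.255)
Public (not in any RFC 1918 range)


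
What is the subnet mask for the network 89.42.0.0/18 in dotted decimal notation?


/18 means 18 network bits, 14 host bits
Binary: 11111111111111111100000000000000
Mask: 255.255.192.0


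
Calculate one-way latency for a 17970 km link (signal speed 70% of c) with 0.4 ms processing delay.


Speed = 0.7 * 3e5 km/s = 210000 km/s
Propagation delay = 17970 / 210000 = 0.0856 s = 85.5714 ms
Processing delay = 0.4 ms
Total one-way latency = 85.9714 ms


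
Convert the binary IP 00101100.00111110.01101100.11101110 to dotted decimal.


00101100 = 44
00111110 = 62
01101100 = 108
11101110 = 238
IP: 44.62.108.238


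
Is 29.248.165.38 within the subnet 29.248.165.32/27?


Subnet network: 29.248.165.32
Test IP AND mask: 29.248.165.32
Yes, 29.248.165.38 is in 29.248.165.32/27


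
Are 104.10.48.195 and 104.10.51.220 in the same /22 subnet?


Mask: 255.255.252.0
104.10.48.195 AND mask = 104.10.48.0
104.10.51.220 AND mask = 104.10.48.0
Yes, same subnet (104.10.48.0)


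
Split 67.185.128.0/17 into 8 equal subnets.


New prefix = 17 + 3 = 20
Each subnet has 4096 addresses
  67.185.128.0/20
  67.185.144.0/20
  67.185.160.0/20
  67.185.176.0/20
  67.185.192.0/20
  67.185.208.0/20
  67.185.224.0/20
  67.185.240.0/20
Subnets: 67.185.128.0/20, 67.185.144.0/20, 67.185.160.0/20, 67.185.176.0/20, 67.185.192.0/20, 67.185.208.0/20, 67.185.224.0/20, 67.185.240.0/20


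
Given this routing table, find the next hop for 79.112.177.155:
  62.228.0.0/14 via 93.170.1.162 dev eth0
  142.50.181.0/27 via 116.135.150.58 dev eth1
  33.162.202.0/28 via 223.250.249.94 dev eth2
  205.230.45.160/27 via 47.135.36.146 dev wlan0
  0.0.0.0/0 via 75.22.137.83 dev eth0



Longest prefix match for 79.112.177.155:
  /14 62.228.0.0: no
  /27 142.50.181.0: no
  /28 33.162.202.0: no
  /27 205.230.45.160: no
  /0 0.0.0.0: MATCH
Selected: next-hop 75.22.137.83 via eth0 (matched /0)


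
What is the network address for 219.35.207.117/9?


IP:   11011011.00100011.11001111.01110101
Mask: 11111111.10000000.00000000.00000000
AND operation:
Net:  11011011.00000000.00000000.00000000
Network: 219.0.0.0/9


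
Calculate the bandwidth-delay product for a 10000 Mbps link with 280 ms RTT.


BDP = bandwidth * RTT
= 10000 Mbps * 280 ms
= 10000 * 1e6 * 280 / 1000 bits
= 2800000000 bits
= 350000000 bytes
= 341796.875 KB
BDP = 2800000000 bits (350000000 bytes)


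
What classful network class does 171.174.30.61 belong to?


First octet: 171
Binary: 10101011
10xxxxxx -> Class B (128-191)
Class B, default mask 255.255.0.0 (/16)


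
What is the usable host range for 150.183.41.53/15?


Network: 150.182.0.0
Broadcast: 150.183.255.255
First usable = network + 1
Last usable = broadcast - 1
Range: 150.182.0.1 to 150.183.255.254


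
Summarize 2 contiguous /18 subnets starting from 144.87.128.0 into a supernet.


Original prefix: /18
Number of subnets: 2 = 2^1
New prefix = 18 - 1 = 17
Supernet: 144.87.128.0/17


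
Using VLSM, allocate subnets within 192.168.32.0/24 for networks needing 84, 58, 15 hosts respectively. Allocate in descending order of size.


84 hosts -> /25 (126 usable): 192.168.32.0/25
58 hosts -> /26 (62 usable): 192.168.32.128/26
15 hosts -> /27 (30 usable): 192.168.32.192/27
Allocation: 192.168.32.0/25 (84 hosts, 126 usable); 192.168.32.128/26 (58 hosts, 62 usable); 192.168.32.192/27 (15 hosts, 30 usable)


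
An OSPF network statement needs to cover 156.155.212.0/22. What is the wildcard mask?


Subnet mask: 255.255.252.0
Wildcard = 255.255.255.255 - subnet mask
255 - 255 = 0
255 - 255 = 0
255 - 252 = 3
255 - 0 = 255
Wildcard: 0.0.3.255


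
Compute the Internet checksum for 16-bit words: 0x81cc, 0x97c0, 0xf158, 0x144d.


Sum all words (with carry folding):
+ 0x81cc = 0x81cc
+ 0x97c0 = 0x198d
+ 0xf158 = 0x0ae6
+ 0x144d = 0x1f33
One's complement: ~0x1f33
Checksum = 0xe0cc


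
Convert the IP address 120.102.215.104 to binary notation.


120 = 01111000
102 = 01100110
215 = 11010111
104 = 01101000
Binary: 01111000.01100110.11010111.01101000


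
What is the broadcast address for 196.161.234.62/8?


Network: 196.0.0.0/8
Host bits = 24
Set all host bits to 1:
Broadcast: 196.255.255.255


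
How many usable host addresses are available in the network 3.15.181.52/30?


Host bits = 32 - 30 = 2
Total addresses = 2^2 = 4
Usable = total - 2 (network and broadcast)
Usable hosts: 2


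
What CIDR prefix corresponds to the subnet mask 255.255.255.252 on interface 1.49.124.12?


Binary: 11111111.11111111.11111111.11111100
Count leading 1s
Prefix: /30


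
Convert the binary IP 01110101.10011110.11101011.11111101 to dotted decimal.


01110101 = 117
10011110 = 158
11101011 = 235
11111101 = 253
IP: 117.158.235.253


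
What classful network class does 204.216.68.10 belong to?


First octet: 204
Binary: 11001100
110xxxxx -> Class C (192-223)
Class C, default mask 255.255.255.0 (/24)


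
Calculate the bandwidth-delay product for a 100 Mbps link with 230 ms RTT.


BDP = bandwidth * RTT
= 100 Mbps * 230 ms
= 100 * 1e6 * 230 / 1000 bits
= 23000000 bits
= 2875000 bytes
= 2807.6172 KB
BDP = 23000000 bits (2875000 bytes)


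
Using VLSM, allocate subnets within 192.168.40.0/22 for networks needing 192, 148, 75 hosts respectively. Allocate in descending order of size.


192 hosts -> /24 (254 usable): 192.168.40.0/24
148 hosts -> /24 (254 usable): 192.168.41.0/24
75 hosts -> /25 (126 usable): 192.168.42.0/25
Allocation: 192.168.40.0/24 (192 hosts, 254 usable); 192.168.41.0/24 (148 hosts, 254 usable); 192.168.42.0/25 (75 hosts, 126 usable)


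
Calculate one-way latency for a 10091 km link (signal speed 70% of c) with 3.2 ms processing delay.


Speed = 0.7 * 3e5 km/s = 210000 km/s
Propagation delay = 10091 / 210000 = 0.0481 s = 48.0524 ms
Processing delay = 3.2 ms
Total one-way latency = 51.2524 ms


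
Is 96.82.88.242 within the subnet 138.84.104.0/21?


Subnet network: 138.84.104.0
Test IP AND mask: 96.82.88.0
No, 96.82.88.242 is not in 138.84.104.0/21


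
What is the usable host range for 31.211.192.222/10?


Network: 31.192.0.0
Broadcast: 31.255.255.255
First usable = network + 1
Last usable = broadcast - 1
Range: 31.192.0.1 to 31.255.255.254


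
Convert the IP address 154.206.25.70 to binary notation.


154 = 10011010
206 = 11001110
25 = 00011001
70 = 01000110
Binary: 10011010.11001110.00011001.01000110


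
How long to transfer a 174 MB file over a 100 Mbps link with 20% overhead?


Effective throughput = 100 * (1 - 20/100) = 80 Mbps
File size in Mb = 174 * 8 = 1392 Mb
Time = 1392 / 80
Time = 17.4 seconds


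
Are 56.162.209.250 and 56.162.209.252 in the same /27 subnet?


Mask: 255.255.255.224
56.162.209.250 AND mask = 56.162.209.224
56.162.209.252 AND mask = 56.162.209.224
Yes, same subnet (56.162.209.224)


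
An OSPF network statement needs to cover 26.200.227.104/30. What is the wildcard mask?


Subnet mask: 255.255.255.252
Wildcard = 255.255.255.255 - subnet mask
255 - 255 = 0
255 - 255 = 0
255 - 255 = 0
255 - 252 = 3
Wildcard: 0.0.0.3


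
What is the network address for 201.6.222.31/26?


IP:   11001001.00000110.11011110.00011111
Mask: 11111111.11111111.11111111.11000000
AND operation:
Net:  11001001.00000110.11011110.00000000
Network: 201.6.222.0/26


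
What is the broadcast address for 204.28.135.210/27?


Network: 204.28.135.192/27
Host bits = 5
Set all host bits to 1:
Broadcast: 204.28.135.223


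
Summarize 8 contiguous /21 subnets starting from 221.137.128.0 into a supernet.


Original prefix: /21
Number of subnets: 8 = 2^3
New prefix = 21 - 3 = 18
Supernet: 221.137.128.0/18


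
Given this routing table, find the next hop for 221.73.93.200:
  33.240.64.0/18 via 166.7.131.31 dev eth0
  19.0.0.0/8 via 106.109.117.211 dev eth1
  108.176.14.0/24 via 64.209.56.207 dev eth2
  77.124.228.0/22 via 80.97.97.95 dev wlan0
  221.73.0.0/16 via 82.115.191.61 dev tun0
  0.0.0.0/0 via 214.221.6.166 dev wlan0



Longest prefix match for 221.73.93.200:
  /18 33.240.64.0: no
  /8 19.0.0.0: no
  /24 108.176.14.0: no
  /22 77.124.228.0: no
  /16 221.73.0.0: MATCH
  /0 0.0.0.0: MATCH
Selected: next-hop 82.115.191.61 via tun0 (matched /16)


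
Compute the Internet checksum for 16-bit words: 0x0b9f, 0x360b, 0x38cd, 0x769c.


Sum all words (with carry folding):
+ 0x0b9f = 0x0b9f
+ 0x360b = 0x41aa
+ 0x38cd = 0x7a77
+ 0x769c = 0xf113
One's complement: ~0xf113
Checksum = 0x0eec


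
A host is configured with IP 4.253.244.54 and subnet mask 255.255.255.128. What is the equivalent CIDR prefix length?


Binary: 11111111.11111111.11111111.10000000
Count leading 1s
Prefix: /25


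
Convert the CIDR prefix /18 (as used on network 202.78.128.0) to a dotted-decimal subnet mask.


/18 means 18 network bits, 14 host bits
Binary: 11111111111111111100000000000000
Mask: 255.255.192.0


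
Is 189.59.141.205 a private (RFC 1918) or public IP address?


RFC 1918 private ranges:
  10.0.0.0/8 (10.0.0.0 - 10.255.255.255)
  172.16.0.0/12 (172.16.0.0 - 172.31.255.255)
  192.168.0.0/16 (192.168.0.0 - 192.168.255.255)
Public (not in any RFC 1918 range)


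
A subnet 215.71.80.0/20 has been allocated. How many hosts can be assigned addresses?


Host bits = 32 - 20 = 12
Total addresses = 2^12 = 4096
Usable = total - 2 (network and broadcast)
Usable hosts: 4094


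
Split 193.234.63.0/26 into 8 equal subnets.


New prefix = 26 + 3 = 29
Each subnet has 8 addresses
  193.234.63.0/29
  193.234.63.8/29
  193.234.63.16/29
  193.234.63.24/29
  193.234.63.32/29
  193.234.63.40/29
  193.234.63.48/29
  193.234.63.56/29
Subnets: 193.234.63.0/29, 193.234.63.8/29, 193.234.63.16/29, 193.234.63.24/29, 193.234.63.32/29, 193.234.63.40/29, 193.234.63.48/29, 193.234.63.56/29


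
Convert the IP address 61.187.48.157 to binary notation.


61 = 00111101
187 = 10111011
48 = 00110000
157 = 10011101
Binary: 00111101.10111011.00110000.10011101


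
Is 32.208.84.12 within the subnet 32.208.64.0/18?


Subnet network: 32.208.64.0
Test IP AND mask: 32.208.64.0
Yes, 32.208.84.12 is in 32.208.64.0/18


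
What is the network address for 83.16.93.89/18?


IP:   01010011.00010000.01011101.01011001
Mask: 11111111.11111111.11000000.00000000
AND operation:
Net:  01010011.00010000.01000000.00000000
Network: 83.16.64.0/18


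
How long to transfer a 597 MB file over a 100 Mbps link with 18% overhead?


Effective throughput = 100 * (1 - 18/100) = 82 Mbps
File size in Mb = 597 * 8 = 4776 Mb
Time = 4776 / 82
Time = 58.2439 seconds


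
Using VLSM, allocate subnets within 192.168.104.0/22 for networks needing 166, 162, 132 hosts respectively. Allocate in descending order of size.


166 hosts -> /24 (254 usable): 192.168.104.0/24
162 hosts -> /24 (254 usable): 192.168.105.0/24
132 hosts -> /24 (254 usable): 192.168.106.0/24
Allocation: 192.168.104.0/24 (166 hosts, 254 usable); 192.168.105.0/24 (162 hosts, 254 usable); 192.168.106.0/24 (132 hosts, 254 usable)


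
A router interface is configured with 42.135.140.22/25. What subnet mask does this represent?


/25 means 25 network bits, 7 host bits
Binary: 11111111111111111111111110000000
Mask: 255.255.255.128


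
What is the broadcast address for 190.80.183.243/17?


Network: 190.80.128.0/17
Host bits = 15
Set all host bits to 1:
Broadcast: 190.80.255.255


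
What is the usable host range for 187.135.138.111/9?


Network: 187.128.0.0
Broadcast: 187.255.255.255
First usable = network + 1
Last usable = broadcast - 1
Range: 187.128.0.1 to 187.255.255.254


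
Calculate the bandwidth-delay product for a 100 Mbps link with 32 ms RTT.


BDP = bandwidth * RTT
= 100 Mbps * 32 ms
= 100 * 1e6 * 32 / 1000 bits
= 3200000 bits
= 400000 bytes
= 390.625 KB
BDP = 3200000 bits (400000 bytes)


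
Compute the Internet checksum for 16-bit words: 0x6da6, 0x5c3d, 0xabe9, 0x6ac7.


Sum all words (with carry folding):
+ 0x6da6 = 0x6da6
+ 0x5c3d = 0xc9e3
+ 0xabe9 = 0x75cd
+ 0x6ac7 = 0xe094
One's complement: ~0xe094
Checksum = 0x1f6b


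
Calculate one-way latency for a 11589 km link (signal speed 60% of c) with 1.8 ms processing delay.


Speed = 0.6 * 3e5 km/s = 180000 km/s
Propagation delay = 11589 / 180000 = 0.0644 s = 64.3833 ms
Processing delay = 1.8 ms
Total one-way latency = 66.1833 ms


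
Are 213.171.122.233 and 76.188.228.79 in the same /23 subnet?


Mask: 255.255.254.0
213.171.122.233 AND mask = 213.171.122.0
76.188.228.79 AND mask = 76.188.228.0
No, different subnets (213.171.122.0 vs 76.188.228.0)


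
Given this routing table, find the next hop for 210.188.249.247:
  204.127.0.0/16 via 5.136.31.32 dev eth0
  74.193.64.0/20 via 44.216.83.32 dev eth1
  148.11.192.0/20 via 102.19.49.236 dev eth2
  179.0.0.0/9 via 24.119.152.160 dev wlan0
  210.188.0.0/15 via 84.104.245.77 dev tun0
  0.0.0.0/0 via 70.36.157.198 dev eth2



Longest prefix match for 210.188.249.247:
  /16 204.127.0.0: no
  /20 74.193.64.0: no
  /20 148.11.192.0: no
  /9 179.0.0.0: no
  /15 210.188.0.0: MATCH
  /0 0.0.0.0: MATCH
Selected: next-hop 84.104.245.77 via tun0 (matched /15)


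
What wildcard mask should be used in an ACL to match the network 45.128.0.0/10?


Subnet mask: 255.192.0.0
Wildcard = 255.255.255.255 - subnet mask
255 - 255 = 0
255 - 192 = 63
255 - 0 = 255
255 - 0 = 255
Wildcard: 0.63.255.255


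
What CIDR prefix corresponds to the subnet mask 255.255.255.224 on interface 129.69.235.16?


Binary: 11111111.11111111.11111111.11100000
Count leading 1s
Prefix: /27


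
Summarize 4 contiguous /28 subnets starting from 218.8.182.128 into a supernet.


Original prefix: /28
Number of subnets: 4 = 2^2
New prefix = 28 - 2 = 26
Supernet: 218.8.182.128/26


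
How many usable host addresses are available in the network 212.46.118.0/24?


Host bits = 32 - 24 = 8
Total addresses = 2^8 = 256
Usable = total - 2 (network and broadcast)
Usable hosts: 254


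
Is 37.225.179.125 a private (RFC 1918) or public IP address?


RFC 1918 private ranges:
  10.0.0.0/8 (10.0.0.0 - 10.255.255.255)
  172.16.0.0/12 (172.16.0.0 - 172.31.255.255)
  192.168.0.0/16 (192.168.0.0 - 192.168.255.255)
Public (not in any RFC 1918 range)


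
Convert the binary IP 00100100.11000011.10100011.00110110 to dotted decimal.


00100100 = 36
11000011 = 195
10100011 = 163
00110110 = 54
IP: 36.195.163.54


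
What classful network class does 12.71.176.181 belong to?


First octet: 12
Binary: 00001100
0xxxxxxx -> Class A (1-126)
Class A, default mask 255.0.0.0 (/8)


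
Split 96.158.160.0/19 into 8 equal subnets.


New prefix = 19 + 3 = 22
Each subnet has 1024 addresses
  96.158.160.0/22
  96.158.164.0/22
  96.158.168.0/22
  96.158.172.0/22
  96.158.176.0/22
  96.158.180.0/22
  96.158.184.0/22
  96.158.188.0/22
Subnets: 96.158.160.0/22, 96.158.164.0/22, 96.158.168.0/22, 96.158.172.0/22, 96.158.176.0/22, 96.158.180.0/22, 96.158.184.0/22, 96.158.188.0/22


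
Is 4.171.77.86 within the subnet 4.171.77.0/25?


Subnet network: 4.171.77.0
Test IP AND mask: 4.171.77.0
Yes, 4.171.77.86 is in 4.171.77.0/25


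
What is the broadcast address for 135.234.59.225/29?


Network: 135.234.59.224/29
Host bits = 3
Set all host bits to 1:
Broadcast: 135.234.59.231


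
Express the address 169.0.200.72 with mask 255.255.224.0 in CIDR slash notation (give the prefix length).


Binary: 11111111.11111111.11100000.00000000
Count leading 1s
Prefix: /19


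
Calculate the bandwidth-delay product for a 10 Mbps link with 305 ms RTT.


BDP = bandwidth * RTT
= 10 Mbps * 305 ms
= 10 * 1e6 * 305 / 1000 bits
= 3050000 bits
= 381250 bytes
= 372.3145 KB
BDP = 3050000 bits (381250 bytes)


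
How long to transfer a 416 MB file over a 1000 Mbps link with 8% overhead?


Effective throughput = 1000 * (1 - 8/100) = 920 Mbps
File size in Mb = 416 * 8 = 3328 Mb
Time = 3328 / 920
Time = 3.6174 seconds


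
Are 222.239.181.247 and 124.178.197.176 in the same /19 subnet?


Mask: 255.255.224.0
222.239.181.247 AND mask = 222.239.160.0
124.178.197.176 AND mask = 124.178.192.0
No, different subnets (222.239.160.0 vs 124.178.192.0)


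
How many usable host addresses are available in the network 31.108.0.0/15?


Host bits = 32 - 15 = 17
Total addresses = 2^17 = 131072
Usable = total - 2 (network and broadcast)
Usable hosts: 131070


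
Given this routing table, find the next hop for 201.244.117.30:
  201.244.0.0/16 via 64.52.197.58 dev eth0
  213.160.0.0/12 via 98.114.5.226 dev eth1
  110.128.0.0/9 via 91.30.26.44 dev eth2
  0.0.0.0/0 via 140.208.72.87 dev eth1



Longest prefix match for 201.244.117.30:
  /16 201.244.0.0: MATCH
  /12 213.160.0.0: no
  /9 110.128.0.0: no
  /0 0.0.0.0: MATCH
Selected: next-hop 64.52.197.58 via eth0 (matched /16)


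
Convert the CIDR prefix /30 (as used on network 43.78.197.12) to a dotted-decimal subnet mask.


/30 means 30 network bits, 2 host bits
Binary: 11111111111111111111111111111100
Mask: 255.255.255.252


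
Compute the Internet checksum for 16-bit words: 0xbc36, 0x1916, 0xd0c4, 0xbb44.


Sum all words (with carry folding):
+ 0xbc36 = 0xbc36
+ 0x1916 = 0xd54c
+ 0xd0c4 = 0xa611
+ 0xbb44 = 0x6156
One's complement: ~0x6156
Checksum = 0x9ea9


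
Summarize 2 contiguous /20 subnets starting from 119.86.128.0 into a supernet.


Original prefix: /20
Number of subnets: 2 = 2^1
New prefix = 20 - 1 = 19
Supernet: 119.86.128.0/19


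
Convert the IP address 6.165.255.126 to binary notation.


6 = 00000110
165 = 10100101
255 = 11111111
126 = 01111110
Binary: 00000110.10100101.11111111.01111110


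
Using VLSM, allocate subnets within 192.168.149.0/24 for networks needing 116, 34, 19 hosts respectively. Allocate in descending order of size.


116 hosts -> /25 (126 usable): 192.168.149.0/25
34 hosts -> /26 (62 usable): 192.168.149.128/26
19 hosts -> /27 (30 usable): 192.168.149.192/27
Allocation: 192.168.149.0/25 (116 hosts, 126 usable); 192.168.149.128/26 (34 hosts, 62 usable); 192.168.149.192/27 (19 hosts, 30 usable)


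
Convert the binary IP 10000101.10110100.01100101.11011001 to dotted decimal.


10000101 = 133
10110100 = 180
01100101 = 101
11011001 = 217
IP: 133.180.101.217


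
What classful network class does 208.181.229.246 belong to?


First octet: 208
Binary: 11010000
110xxxxx -> Class C (192-223)
Class C, default mask 255.255.255.0 (/24)


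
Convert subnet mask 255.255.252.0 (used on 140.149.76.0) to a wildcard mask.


Subnet mask: 255.255.252.0
Wildcard = 255.255.255.255 - subnet mask
255 - 255 = 0
255 - 255 = 0
255 - 252 = 3
255 - 0 = 255
Wildcard: 0.0.3.255


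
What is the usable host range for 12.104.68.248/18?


Network: 12.104.64.0
Broadcast: 12.104.127.255
First usable = network + 1
Last usable = broadcast - 1
Range: 12.104.64.1 to 12.104.127.254


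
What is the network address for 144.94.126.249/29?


IP:   10010000.01011110.01111110.11111001
Mask: 11111111.11111111.11111111.11111000
AND operation:
Net:  10010000.01011110.01111110.11111000
Network: 144.94.126.248/29


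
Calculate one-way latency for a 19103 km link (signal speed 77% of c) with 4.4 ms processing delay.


Speed = 0.77 * 3e5 km/s = 231000 km/s
Propagation delay = 19103 / 231000 = 0.0827 s = 82.697 ms
Processing delay = 4.4 ms
Total one-way latency = 87.097 ms


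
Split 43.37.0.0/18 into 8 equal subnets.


New prefix = 18 + 3 = 21
Each subnet has 2048 addresses
  43.37.0.0/21
  43.37.8.0/21
  43.37.16.0/21
  43.37.24.0/21
  43.37.32.0/21
  43.37.40.0/21
  43.37.48.0/21
  43.37.56.0/21
Subnets: 43.37.0.0/21, 43.37.8.0/21, 43.37.16.0/21, 43.37.24.0/21, 43.37.32.0/21, 43.37.40.0/21, 43.37.48.0/21, 43.37.56.0/21
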